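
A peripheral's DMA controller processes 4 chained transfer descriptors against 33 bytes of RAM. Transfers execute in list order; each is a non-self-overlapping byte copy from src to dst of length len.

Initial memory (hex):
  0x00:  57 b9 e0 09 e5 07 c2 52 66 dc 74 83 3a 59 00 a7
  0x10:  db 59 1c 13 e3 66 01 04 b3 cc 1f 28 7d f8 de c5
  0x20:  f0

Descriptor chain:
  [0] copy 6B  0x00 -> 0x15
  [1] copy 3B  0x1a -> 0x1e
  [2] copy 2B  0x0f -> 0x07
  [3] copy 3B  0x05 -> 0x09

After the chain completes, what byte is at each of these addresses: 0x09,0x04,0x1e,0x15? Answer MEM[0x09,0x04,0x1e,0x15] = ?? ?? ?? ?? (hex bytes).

MEM[0x09,0x04,0x1e,0x15] = 07 e5 07 57

D0: mem[0x15..0x1a] <- [57 b9 e0 09 e5 07]
D1: mem[0x1e..0x20] <- [07 28 7d]
D2: mem[0x07..0x08] <- [a7 db]
D3: mem[0x09..0x0b] <- [07 c2 a7]
query mem[0x09]=0x07, mem[0x04]=0xe5, mem[0x1e]=0x07, mem[0x15]=0x57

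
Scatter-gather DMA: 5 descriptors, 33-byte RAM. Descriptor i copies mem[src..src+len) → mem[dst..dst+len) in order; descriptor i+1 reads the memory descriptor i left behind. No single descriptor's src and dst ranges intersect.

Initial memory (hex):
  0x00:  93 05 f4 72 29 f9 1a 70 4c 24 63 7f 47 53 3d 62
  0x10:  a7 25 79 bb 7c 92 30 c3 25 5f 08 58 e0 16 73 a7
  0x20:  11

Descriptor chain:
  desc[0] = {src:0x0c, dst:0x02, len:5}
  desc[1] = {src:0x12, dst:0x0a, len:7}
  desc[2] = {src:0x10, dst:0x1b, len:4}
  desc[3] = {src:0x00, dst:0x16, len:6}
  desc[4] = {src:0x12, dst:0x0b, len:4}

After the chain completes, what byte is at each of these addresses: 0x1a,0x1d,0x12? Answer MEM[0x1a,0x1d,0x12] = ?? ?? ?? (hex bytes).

MEM[0x1a,0x1d,0x12] = 3d 79 79

#0 dst[0x02+5] := {0x47,0x53,0x3d,0x62,0xa7}
#1 dst[0x0a+7] := {0x79,0xbb,0x7c,0x92,0x30,0xc3,0x25}
#2 dst[0x1b+4] := {0x25,0x25,0x79,0xbb}
#3 dst[0x16+6] := {0x93,0x05,0x47,0x53,0x3d,0x62}
#4 dst[0x0b+4] := {0x79,0xbb,0x7c,0x92}
query mem[0x1a]=0x3d, mem[0x1d]=0x79, mem[0x12]=0x79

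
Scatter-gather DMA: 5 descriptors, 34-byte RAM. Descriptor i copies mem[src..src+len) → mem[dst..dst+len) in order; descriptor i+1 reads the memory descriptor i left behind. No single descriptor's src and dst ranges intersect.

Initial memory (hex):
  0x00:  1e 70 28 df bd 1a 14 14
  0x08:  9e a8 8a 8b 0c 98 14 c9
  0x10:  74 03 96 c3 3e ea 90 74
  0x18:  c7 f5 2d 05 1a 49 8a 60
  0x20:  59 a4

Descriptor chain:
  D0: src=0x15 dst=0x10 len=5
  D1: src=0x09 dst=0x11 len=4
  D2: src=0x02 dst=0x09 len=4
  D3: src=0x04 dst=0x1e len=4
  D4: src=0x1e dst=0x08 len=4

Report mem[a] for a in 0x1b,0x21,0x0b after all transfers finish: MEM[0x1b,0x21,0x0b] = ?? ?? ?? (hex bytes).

D0: mem[0x10..0x14] <- [ea 90 74 c7 f5]
D1: mem[0x11..0x14] <- [a8 8a 8b 0c]
D2: mem[0x09..0x0c] <- [28 df bd 1a]
D3: mem[0x1e..0x21] <- [bd 1a 14 14]
D4: mem[0x08..0x0b] <- [bd 1a 14 14]
query mem[0x1b]=0x05, mem[0x21]=0x14, mem[0x0b]=0x14

MEM[0x1b,0x21,0x0b] = 05 14 14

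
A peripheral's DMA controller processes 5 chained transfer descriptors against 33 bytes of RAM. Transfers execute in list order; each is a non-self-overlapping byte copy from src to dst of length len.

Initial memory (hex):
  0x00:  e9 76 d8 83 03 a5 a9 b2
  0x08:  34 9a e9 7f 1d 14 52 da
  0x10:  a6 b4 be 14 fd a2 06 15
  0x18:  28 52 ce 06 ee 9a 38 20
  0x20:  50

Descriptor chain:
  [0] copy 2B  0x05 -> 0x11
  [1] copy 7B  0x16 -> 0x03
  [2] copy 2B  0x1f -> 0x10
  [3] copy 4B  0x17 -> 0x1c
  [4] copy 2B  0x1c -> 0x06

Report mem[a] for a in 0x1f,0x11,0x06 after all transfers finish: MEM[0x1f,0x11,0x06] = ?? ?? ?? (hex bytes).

MEM[0x1f,0x11,0x06] = ce 50 15

  after D0: wrote 2B at 0x11 = a5a9
  after D1: wrote 7B at 0x03 = 06152852ce06ee
  after D2: wrote 2B at 0x10 = 2050
  after D3: wrote 4B at 0x1c = 152852ce
  after D4: wrote 2B at 0x06 = 1528
query mem[0x1f]=0xce, mem[0x11]=0x50, mem[0x06]=0x15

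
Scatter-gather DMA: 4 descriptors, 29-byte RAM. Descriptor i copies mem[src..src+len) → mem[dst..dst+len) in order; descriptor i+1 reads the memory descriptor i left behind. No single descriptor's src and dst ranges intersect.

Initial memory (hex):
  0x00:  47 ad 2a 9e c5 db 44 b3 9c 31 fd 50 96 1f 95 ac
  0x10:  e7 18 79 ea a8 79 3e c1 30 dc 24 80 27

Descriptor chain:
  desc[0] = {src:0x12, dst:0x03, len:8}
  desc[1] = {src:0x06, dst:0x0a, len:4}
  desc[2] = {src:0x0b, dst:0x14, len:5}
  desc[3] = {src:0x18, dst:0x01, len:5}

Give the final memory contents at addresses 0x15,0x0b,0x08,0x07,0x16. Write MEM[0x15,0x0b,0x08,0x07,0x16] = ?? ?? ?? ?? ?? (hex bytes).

  after D0: wrote 8B at 0x03 = 79eaa8793ec130dc
  after D1: wrote 4B at 0x0a = 793ec130
  after D2: wrote 5B at 0x14 = 3ec13095ac
  after D3: wrote 5B at 0x01 = acdc248027
query mem[0x15]=0xc1, mem[0x0b]=0x3e, mem[0x08]=0xc1, mem[0x07]=0x3e, mem[0x16]=0x30

MEM[0x15,0x0b,0x08,0x07,0x16] = c1 3e c1 3e 30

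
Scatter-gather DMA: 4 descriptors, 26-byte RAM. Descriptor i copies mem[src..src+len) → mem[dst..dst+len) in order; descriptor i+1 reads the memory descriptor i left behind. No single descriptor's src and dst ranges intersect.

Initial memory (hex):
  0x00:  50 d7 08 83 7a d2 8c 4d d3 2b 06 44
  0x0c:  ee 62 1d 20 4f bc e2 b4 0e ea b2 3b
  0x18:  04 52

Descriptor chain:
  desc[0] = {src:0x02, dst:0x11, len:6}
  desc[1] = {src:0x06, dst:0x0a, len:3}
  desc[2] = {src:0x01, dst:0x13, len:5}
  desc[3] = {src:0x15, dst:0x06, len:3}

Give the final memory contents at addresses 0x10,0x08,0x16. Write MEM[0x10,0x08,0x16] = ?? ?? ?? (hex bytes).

D0: mem[0x11..0x16] <- [08 83 7a d2 8c 4d]
D1: mem[0x0a..0x0c] <- [8c 4d d3]
D2: mem[0x13..0x17] <- [d7 08 83 7a d2]
D3: mem[0x06..0x08] <- [83 7a d2]
query mem[0x10]=0x4f, mem[0x08]=0xd2, mem[0x16]=0x7a

MEM[0x10,0x08,0x16] = 4f d2 7a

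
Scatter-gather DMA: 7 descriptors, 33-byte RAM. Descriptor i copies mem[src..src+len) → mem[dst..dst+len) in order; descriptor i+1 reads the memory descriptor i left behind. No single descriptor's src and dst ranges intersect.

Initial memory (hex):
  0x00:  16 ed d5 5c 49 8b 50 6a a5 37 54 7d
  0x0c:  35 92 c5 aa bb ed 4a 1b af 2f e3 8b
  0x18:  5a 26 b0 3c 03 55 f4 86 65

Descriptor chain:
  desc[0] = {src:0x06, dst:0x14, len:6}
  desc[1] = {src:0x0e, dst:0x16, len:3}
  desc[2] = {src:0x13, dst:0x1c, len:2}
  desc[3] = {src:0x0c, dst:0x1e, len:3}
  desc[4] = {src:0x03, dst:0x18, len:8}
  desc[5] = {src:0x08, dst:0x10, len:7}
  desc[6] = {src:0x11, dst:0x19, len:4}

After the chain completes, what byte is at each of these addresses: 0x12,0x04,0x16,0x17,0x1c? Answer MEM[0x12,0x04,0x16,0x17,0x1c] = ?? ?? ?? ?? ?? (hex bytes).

#0 dst[0x14+6] := {0x50,0x6a,0xa5,0x37,0x54,0x7d}
#1 dst[0x16+3] := {0xc5,0xaa,0xbb}
#2 dst[0x1c+2] := {0x1b,0x50}
#3 dst[0x1e+3] := {0x35,0x92,0xc5}
#4 dst[0x18+8] := {0x5c,0x49,0x8b,0x50,0x6a,0xa5,0x37,0x54}
#5 dst[0x10+7] := {0xa5,0x37,0x54,0x7d,0x35,0x92,0xc5}
#6 dst[0x19+4] := {0x37,0x54,0x7d,0x35}
query mem[0x12]=0x54, mem[0x04]=0x49, mem[0x16]=0xc5, mem[0x17]=0xaa, mem[0x1c]=0x35

MEM[0x12,0x04,0x16,0x17,0x1c] = 54 49 c5 aa 35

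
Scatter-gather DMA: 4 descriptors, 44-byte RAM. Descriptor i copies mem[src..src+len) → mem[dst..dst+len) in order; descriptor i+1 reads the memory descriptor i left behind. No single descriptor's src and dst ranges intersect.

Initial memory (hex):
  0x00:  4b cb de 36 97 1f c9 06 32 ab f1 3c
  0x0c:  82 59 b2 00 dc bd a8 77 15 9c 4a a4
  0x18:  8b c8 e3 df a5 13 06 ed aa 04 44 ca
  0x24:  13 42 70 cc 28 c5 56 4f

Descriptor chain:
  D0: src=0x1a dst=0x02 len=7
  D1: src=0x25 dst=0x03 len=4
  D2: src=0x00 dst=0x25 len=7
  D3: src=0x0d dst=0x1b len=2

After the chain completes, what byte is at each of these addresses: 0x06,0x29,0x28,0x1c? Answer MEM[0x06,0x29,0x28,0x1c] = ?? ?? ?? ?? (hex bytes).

  after D0: wrote 7B at 0x02 = e3dfa51306edaa
  after D1: wrote 4B at 0x03 = 4270cc28
  after D2: wrote 7B at 0x25 = 4bcbe34270cc28
  after D3: wrote 2B at 0x1b = 59b2
query mem[0x06]=0x28, mem[0x29]=0x70, mem[0x28]=0x42, mem[0x1c]=0xb2

MEM[0x06,0x29,0x28,0x1c] = 28 70 42 b2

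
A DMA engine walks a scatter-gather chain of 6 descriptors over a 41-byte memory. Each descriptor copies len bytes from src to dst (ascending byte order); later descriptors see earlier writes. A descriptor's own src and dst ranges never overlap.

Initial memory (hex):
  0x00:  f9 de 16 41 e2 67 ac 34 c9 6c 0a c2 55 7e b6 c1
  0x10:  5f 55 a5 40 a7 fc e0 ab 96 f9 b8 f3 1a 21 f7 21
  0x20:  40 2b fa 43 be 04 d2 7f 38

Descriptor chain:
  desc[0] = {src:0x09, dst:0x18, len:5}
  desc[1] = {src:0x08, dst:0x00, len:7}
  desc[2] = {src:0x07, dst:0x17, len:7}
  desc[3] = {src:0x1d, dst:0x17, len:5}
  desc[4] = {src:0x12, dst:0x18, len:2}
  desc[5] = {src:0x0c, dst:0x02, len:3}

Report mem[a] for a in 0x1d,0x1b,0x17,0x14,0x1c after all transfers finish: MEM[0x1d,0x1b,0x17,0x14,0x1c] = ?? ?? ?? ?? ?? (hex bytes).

MEM[0x1d,0x1b,0x17,0x14,0x1c] = 7e 2b 7e a7 55

[0] 0x09->0x18 len=5 : 6c 0a c2 55 7e
[1] 0x08->0x00 len=7 : c9 6c 0a c2 55 7e b6
[2] 0x07->0x17 len=7 : 34 c9 6c 0a c2 55 7e
[3] 0x1d->0x17 len=5 : 7e f7 21 40 2b
[4] 0x12->0x18 len=2 : a5 40
[5] 0x0c->0x02 len=3 : 55 7e b6
query mem[0x1d]=0x7e, mem[0x1b]=0x2b, mem[0x17]=0x7e, mem[0x14]=0xa7, mem[0x1c]=0x55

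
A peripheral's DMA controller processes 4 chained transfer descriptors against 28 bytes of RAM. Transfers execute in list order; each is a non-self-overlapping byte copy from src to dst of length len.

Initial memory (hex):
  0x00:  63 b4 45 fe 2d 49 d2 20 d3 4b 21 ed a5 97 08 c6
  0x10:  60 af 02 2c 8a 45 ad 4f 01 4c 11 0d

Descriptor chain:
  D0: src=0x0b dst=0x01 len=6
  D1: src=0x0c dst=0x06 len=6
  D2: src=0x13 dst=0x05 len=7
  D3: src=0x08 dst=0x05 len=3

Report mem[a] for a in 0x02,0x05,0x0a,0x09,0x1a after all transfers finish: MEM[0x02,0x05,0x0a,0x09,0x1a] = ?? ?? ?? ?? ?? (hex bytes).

MEM[0x02,0x05,0x0a,0x09,0x1a] = a5 ad 01 4f 11

D0: mem[0x01..0x06] <- [ed a5 97 08 c6 60]
D1: mem[0x06..0x0b] <- [a5 97 08 c6 60 af]
D2: mem[0x05..0x0b] <- [2c 8a 45 ad 4f 01 4c]
D3: mem[0x05..0x07] <- [ad 4f 01]
query mem[0x02]=0xa5, mem[0x05]=0xad, mem[0x0a]=0x01, mem[0x09]=0x4f, mem[0x1a]=0x11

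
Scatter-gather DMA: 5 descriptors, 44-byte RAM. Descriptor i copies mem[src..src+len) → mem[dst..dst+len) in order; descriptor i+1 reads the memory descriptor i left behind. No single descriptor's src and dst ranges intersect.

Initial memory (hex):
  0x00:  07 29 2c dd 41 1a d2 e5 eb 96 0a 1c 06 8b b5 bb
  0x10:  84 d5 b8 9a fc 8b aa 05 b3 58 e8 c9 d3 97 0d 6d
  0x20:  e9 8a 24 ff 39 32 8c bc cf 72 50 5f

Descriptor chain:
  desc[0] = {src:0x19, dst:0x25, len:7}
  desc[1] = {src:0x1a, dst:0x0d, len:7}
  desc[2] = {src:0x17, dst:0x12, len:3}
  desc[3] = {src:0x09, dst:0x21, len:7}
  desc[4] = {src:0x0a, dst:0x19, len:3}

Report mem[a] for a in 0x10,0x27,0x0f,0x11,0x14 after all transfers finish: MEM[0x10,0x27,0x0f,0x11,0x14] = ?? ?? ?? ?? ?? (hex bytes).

MEM[0x10,0x27,0x0f,0x11,0x14] = 97 d3 d3 0d 58

  after D0: wrote 7B at 0x25 = 58e8c9d3970d6d
  after D1: wrote 7B at 0x0d = e8c9d3970d6de9
  after D2: wrote 3B at 0x12 = 05b358
  after D3: wrote 7B at 0x21 = 960a1c06e8c9d3
  after D4: wrote 3B at 0x19 = 0a1c06
query mem[0x10]=0x97, mem[0x27]=0xd3, mem[0x0f]=0xd3, mem[0x11]=0x0d, mem[0x14]=0x58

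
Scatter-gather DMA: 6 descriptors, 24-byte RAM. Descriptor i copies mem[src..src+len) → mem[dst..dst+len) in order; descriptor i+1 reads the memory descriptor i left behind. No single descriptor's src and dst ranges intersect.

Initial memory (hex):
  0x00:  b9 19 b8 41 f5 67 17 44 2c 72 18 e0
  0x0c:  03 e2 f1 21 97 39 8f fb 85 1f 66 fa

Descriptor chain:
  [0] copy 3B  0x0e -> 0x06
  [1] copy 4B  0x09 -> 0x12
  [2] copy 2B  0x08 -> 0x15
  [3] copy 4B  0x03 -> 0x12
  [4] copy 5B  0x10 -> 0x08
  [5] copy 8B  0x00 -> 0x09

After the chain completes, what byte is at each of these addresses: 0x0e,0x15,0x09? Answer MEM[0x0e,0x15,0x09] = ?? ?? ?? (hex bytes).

MEM[0x0e,0x15,0x09] = 67 f1 b9

#0 dst[0x06+3] := {0xf1,0x21,0x97}
#1 dst[0x12+4] := {0x72,0x18,0xe0,0x03}
#2 dst[0x15+2] := {0x97,0x72}
#3 dst[0x12+4] := {0x41,0xf5,0x67,0xf1}
#4 dst[0x08+5] := {0x97,0x39,0x41,0xf5,0x67}
#5 dst[0x09+8] := {0xb9,0x19,0xb8,0x41,0xf5,0x67,0xf1,0x21}
query mem[0x0e]=0x67, mem[0x15]=0xf1, mem[0x09]=0xb9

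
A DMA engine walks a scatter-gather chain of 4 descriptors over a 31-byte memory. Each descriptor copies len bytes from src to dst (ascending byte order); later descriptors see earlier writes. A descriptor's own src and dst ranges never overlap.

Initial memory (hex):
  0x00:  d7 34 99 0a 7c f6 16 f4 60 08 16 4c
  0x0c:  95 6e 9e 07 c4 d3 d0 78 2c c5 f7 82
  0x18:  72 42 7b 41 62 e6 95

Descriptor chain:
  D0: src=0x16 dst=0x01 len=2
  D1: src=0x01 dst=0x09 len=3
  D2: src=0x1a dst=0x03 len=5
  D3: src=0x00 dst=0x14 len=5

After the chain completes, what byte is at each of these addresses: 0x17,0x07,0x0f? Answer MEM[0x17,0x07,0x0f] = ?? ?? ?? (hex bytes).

[0] 0x16->0x01 len=2 : f7 82
[1] 0x01->0x09 len=3 : f7 82 0a
[2] 0x1a->0x03 len=5 : 7b 41 62 e6 95
[3] 0x00->0x14 len=5 : d7 f7 82 7b 41
query mem[0x17]=0x7b, mem[0x07]=0x95, mem[0x0f]=0x07

MEM[0x17,0x07,0x0f] = 7b 95 07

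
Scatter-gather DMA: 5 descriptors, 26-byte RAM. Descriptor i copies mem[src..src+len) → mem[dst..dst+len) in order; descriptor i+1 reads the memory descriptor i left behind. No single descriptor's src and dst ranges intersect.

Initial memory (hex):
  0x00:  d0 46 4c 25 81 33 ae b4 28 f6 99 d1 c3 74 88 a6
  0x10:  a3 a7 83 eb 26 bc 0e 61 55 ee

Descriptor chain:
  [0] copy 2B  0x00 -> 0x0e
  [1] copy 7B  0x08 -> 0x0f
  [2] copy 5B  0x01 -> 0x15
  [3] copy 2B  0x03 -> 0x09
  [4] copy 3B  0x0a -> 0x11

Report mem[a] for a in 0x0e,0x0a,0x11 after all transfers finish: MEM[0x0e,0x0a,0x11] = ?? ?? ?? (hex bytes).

MEM[0x0e,0x0a,0x11] = d0 81 81

#0 dst[0x0e+2] := {0xd0,0x46}
#1 dst[0x0f+7] := {0x28,0xf6,0x99,0xd1,0xc3,0x74,0xd0}
#2 dst[0x15+5] := {0x46,0x4c,0x25,0x81,0x33}
#3 dst[0x09+2] := {0x25,0x81}
#4 dst[0x11+3] := {0x81,0xd1,0xc3}
query mem[0x0e]=0xd0, mem[0x0a]=0x81, mem[0x11]=0x81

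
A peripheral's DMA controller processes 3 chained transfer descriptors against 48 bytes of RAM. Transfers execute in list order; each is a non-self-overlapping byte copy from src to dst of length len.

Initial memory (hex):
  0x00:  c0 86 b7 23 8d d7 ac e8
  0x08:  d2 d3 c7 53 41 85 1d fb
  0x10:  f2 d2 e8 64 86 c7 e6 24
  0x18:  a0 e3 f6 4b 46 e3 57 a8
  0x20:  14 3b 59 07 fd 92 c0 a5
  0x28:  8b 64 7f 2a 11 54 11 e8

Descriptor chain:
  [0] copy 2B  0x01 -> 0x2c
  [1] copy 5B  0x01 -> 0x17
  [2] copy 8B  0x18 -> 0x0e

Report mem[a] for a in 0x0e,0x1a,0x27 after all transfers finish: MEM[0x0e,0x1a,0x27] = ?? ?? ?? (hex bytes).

MEM[0x0e,0x1a,0x27] = b7 8d a5

  after D0: wrote 2B at 0x2c = 86b7
  after D1: wrote 5B at 0x17 = 86b7238dd7
  after D2: wrote 8B at 0x0e = b7238dd746e357a8
query mem[0x0e]=0xb7, mem[0x1a]=0x8d, mem[0x27]=0xa5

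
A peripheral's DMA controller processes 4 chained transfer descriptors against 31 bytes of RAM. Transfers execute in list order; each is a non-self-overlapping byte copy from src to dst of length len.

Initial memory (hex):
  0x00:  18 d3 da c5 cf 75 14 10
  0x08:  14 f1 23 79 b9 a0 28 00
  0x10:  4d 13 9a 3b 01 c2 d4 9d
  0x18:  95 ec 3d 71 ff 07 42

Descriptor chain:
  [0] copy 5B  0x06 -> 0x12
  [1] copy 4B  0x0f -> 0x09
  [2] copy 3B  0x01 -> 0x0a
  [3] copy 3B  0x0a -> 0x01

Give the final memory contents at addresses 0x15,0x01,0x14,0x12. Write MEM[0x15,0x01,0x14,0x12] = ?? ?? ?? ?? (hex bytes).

MEM[0x15,0x01,0x14,0x12] = f1 d3 14 14

  after D0: wrote 5B at 0x12 = 141014f123
  after D1: wrote 4B at 0x09 = 004d1314
  after D2: wrote 3B at 0x0a = d3dac5
  after D3: wrote 3B at 0x01 = d3dac5
query mem[0x15]=0xf1, mem[0x01]=0xd3, mem[0x14]=0x14, mem[0x12]=0x14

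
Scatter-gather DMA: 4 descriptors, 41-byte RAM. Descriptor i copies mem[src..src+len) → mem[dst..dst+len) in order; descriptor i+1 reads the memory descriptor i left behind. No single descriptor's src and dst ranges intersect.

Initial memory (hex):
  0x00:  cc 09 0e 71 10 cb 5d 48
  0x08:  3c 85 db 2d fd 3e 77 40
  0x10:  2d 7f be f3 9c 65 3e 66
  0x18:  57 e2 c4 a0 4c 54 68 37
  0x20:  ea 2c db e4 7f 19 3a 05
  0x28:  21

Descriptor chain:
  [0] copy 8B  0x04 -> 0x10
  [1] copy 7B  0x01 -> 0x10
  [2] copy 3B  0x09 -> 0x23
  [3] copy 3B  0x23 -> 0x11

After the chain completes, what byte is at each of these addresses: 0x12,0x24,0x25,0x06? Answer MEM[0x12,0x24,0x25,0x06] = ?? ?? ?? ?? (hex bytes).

[0] 0x04->0x10 len=8 : 10 cb 5d 48 3c 85 db 2d
[1] 0x01->0x10 len=7 : 09 0e 71 10 cb 5d 48
[2] 0x09->0x23 len=3 : 85 db 2d
[3] 0x23->0x11 len=3 : 85 db 2d
query mem[0x12]=0xdb, mem[0x24]=0xdb, mem[0x25]=0x2d, mem[0x06]=0x5d

MEM[0x12,0x24,0x25,0x06] = db db 2d 5d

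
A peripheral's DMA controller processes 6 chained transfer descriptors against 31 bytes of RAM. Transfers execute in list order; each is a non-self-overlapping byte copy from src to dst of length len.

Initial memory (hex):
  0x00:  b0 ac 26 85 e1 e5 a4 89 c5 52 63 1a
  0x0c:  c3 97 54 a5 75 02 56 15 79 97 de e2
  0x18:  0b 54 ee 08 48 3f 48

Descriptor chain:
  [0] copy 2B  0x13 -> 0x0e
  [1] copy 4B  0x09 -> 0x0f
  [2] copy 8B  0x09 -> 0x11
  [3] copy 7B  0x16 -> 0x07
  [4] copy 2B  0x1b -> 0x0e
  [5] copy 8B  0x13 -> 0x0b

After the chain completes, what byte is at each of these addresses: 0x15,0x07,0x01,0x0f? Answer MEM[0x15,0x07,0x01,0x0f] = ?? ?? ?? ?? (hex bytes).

MEM[0x15,0x07,0x01,0x0f] = 97 15 ac 52

  after D0: wrote 2B at 0x0e = 1579
  after D1: wrote 4B at 0x0f = 52631ac3
  after D2: wrote 8B at 0x11 = 52631ac397155263
  after D3: wrote 7B at 0x07 = 15526354ee0848
  after D4: wrote 2B at 0x0e = 0848
  after D5: wrote 8B at 0x0b = 1ac39715526354ee
query mem[0x15]=0x97, mem[0x07]=0x15, mem[0x01]=0xac, mem[0x0f]=0x52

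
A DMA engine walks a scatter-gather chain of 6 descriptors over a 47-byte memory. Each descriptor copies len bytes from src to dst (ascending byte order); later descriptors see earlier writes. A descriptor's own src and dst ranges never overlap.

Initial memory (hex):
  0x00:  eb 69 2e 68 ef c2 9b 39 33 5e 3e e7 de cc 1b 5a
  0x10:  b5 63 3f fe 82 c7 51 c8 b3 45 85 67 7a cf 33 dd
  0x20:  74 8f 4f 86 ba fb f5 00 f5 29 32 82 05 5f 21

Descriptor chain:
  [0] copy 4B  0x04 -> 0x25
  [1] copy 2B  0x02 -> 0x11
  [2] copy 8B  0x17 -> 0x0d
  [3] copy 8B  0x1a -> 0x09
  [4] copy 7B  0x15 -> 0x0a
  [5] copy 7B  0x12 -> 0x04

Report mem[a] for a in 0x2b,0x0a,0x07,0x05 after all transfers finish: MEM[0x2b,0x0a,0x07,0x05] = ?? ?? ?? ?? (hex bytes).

D0: mem[0x25..0x28] <- [ef c2 9b 39]
D1: mem[0x11..0x12] <- [2e 68]
D2: mem[0x0d..0x14] <- [c8 b3 45 85 67 7a cf 33]
D3: mem[0x09..0x10] <- [85 67 7a cf 33 dd 74 8f]
D4: mem[0x0a..0x10] <- [c7 51 c8 b3 45 85 67]
D5: mem[0x04..0x0a] <- [7a cf 33 c7 51 c8 b3]
query mem[0x2b]=0x82, mem[0x0a]=0xb3, mem[0x07]=0xc7, mem[0x05]=0xcf

MEM[0x2b,0x0a,0x07,0x05] = 82 b3 c7 cf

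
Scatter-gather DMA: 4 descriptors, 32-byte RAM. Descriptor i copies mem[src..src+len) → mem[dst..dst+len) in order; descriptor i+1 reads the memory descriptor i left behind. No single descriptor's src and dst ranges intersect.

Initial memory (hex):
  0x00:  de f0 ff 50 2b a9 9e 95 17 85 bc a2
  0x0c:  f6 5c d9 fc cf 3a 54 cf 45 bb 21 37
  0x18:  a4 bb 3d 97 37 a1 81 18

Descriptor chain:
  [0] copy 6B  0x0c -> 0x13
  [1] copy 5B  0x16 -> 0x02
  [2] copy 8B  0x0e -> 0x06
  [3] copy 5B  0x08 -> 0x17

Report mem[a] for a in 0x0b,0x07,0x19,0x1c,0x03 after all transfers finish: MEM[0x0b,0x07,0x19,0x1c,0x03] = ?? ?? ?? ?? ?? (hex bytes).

MEM[0x0b,0x07,0x19,0x1c,0x03] = f6 fc 54 37 cf

D0: mem[0x13..0x18] <- [f6 5c d9 fc cf 3a]
D1: mem[0x02..0x06] <- [fc cf 3a bb 3d]
D2: mem[0x06..0x0d] <- [d9 fc cf 3a 54 f6 5c d9]
D3: mem[0x17..0x1b] <- [cf 3a 54 f6 5c]
query mem[0x0b]=0xf6, mem[0x07]=0xfc, mem[0x19]=0x54, mem[0x1c]=0x37, mem[0x03]=0xcf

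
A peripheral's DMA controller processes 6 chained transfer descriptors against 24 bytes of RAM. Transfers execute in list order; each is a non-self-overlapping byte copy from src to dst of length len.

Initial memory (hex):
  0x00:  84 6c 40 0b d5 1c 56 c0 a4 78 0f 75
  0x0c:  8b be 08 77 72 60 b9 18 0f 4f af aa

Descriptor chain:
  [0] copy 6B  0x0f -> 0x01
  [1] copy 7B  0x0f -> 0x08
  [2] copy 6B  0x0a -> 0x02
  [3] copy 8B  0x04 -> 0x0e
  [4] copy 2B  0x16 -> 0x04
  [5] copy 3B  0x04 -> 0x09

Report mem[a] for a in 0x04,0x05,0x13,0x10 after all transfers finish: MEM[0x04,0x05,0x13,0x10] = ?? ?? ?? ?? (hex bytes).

MEM[0x04,0x05,0x13,0x10] = af aa 72 4f

D0: mem[0x01..0x06] <- [77 72 60 b9 18 0f]
D1: mem[0x08..0x0e] <- [77 72 60 b9 18 0f 4f]
D2: mem[0x02..0x07] <- [60 b9 18 0f 4f 77]
D3: mem[0x0e..0x15] <- [18 0f 4f 77 77 72 60 b9]
D4: mem[0x04..0x05] <- [af aa]
D5: mem[0x09..0x0b] <- [af aa 4f]
query mem[0x04]=0xaf, mem[0x05]=0xaa, mem[0x13]=0x72, mem[0x10]=0x4f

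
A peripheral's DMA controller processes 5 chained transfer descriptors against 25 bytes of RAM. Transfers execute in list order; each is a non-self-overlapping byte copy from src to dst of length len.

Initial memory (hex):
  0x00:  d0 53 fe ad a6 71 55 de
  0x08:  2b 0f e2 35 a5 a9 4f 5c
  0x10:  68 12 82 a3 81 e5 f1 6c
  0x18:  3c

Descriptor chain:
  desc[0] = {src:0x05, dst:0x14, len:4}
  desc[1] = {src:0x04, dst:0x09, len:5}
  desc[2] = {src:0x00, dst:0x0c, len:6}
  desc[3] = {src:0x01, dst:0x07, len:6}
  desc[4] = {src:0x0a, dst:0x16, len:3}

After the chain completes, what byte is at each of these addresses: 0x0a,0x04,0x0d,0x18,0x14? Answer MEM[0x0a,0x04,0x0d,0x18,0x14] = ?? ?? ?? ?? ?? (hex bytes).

MEM[0x0a,0x04,0x0d,0x18,0x14] = a6 a6 53 55 71

D0: mem[0x14..0x17] <- [71 55 de 2b]
D1: mem[0x09..0x0d] <- [a6 71 55 de 2b]
D2: mem[0x0c..0x11] <- [d0 53 fe ad a6 71]
D3: mem[0x07..0x0c] <- [53 fe ad a6 71 55]
D4: mem[0x16..0x18] <- [a6 71 55]
query mem[0x0a]=0xa6, mem[0x04]=0xa6, mem[0x0d]=0x53, mem[0x18]=0x55, mem[0x14]=0x71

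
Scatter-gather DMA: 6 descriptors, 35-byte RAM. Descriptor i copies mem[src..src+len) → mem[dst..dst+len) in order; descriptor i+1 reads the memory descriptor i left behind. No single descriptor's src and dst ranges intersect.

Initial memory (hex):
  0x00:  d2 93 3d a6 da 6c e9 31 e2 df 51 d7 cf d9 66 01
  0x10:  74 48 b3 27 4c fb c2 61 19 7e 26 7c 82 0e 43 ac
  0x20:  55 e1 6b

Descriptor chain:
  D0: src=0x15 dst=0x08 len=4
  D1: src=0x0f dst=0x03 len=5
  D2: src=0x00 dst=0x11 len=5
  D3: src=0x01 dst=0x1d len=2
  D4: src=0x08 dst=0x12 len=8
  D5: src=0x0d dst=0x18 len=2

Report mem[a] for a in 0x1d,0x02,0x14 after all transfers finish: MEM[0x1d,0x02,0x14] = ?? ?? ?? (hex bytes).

  after D0: wrote 4B at 0x08 = fbc26119
  after D1: wrote 5B at 0x03 = 017448b327
  after D2: wrote 5B at 0x11 = d2933d0174
  after D3: wrote 2B at 0x1d = 933d
  after D4: wrote 8B at 0x12 = fbc26119cfd96601
  after D5: wrote 2B at 0x18 = d966
query mem[0x1d]=0x93, mem[0x02]=0x3d, mem[0x14]=0x61

MEM[0x1d,0x02,0x14] = 93 3d 61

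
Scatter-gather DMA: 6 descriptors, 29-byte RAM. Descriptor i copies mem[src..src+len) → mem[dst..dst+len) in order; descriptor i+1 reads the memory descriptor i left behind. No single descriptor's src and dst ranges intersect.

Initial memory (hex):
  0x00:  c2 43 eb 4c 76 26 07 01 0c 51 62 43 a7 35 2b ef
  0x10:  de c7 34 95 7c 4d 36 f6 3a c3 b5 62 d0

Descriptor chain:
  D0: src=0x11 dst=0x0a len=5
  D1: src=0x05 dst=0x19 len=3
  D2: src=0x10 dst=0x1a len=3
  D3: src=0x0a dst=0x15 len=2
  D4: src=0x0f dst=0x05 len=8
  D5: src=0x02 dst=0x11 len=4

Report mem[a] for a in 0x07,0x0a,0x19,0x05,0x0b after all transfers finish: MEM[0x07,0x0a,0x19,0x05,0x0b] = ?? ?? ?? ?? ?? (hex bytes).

#0 dst[0x0a+5] := {0xc7,0x34,0x95,0x7c,0x4d}
#1 dst[0x19+3] := {0x26,0x07,0x01}
#2 dst[0x1a+3] := {0xde,0xc7,0x34}
#3 dst[0x15+2] := {0xc7,0x34}
#4 dst[0x05+8] := {0xef,0xde,0xc7,0x34,0x95,0x7c,0xc7,0x34}
#5 dst[0x11+4] := {0xeb,0x4c,0x76,0xef}
query mem[0x07]=0xc7, mem[0x0a]=0x7c, mem[0x19]=0x26, mem[0x05]=0xef, mem[0x0b]=0xc7

MEM[0x07,0x0a,0x19,0x05,0x0b] = c7 7c 26 ef c7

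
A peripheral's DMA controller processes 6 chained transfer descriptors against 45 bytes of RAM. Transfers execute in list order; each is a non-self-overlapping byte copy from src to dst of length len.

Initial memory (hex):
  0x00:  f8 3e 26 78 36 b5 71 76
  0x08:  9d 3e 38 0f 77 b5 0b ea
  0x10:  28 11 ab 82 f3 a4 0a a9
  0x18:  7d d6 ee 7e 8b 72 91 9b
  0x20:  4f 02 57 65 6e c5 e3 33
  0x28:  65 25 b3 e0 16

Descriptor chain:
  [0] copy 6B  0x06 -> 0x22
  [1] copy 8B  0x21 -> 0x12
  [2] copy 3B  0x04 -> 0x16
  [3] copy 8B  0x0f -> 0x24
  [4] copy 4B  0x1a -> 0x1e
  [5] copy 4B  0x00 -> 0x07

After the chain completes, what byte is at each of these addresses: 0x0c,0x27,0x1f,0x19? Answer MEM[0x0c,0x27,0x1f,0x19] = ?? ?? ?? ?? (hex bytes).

  after D0: wrote 6B at 0x22 = 71769d3e380f
  after D1: wrote 8B at 0x12 = 0271769d3e380f65
  after D2: wrote 3B at 0x16 = 36b571
  after D3: wrote 8B at 0x24 = ea28110271769d36
  after D4: wrote 4B at 0x1e = ee7e8b72
  after D5: wrote 4B at 0x07 = f83e2678
query mem[0x0c]=0x77, mem[0x27]=0x02, mem[0x1f]=0x7e, mem[0x19]=0x65

MEM[0x0c,0x27,0x1f,0x19] = 77 02 7e 65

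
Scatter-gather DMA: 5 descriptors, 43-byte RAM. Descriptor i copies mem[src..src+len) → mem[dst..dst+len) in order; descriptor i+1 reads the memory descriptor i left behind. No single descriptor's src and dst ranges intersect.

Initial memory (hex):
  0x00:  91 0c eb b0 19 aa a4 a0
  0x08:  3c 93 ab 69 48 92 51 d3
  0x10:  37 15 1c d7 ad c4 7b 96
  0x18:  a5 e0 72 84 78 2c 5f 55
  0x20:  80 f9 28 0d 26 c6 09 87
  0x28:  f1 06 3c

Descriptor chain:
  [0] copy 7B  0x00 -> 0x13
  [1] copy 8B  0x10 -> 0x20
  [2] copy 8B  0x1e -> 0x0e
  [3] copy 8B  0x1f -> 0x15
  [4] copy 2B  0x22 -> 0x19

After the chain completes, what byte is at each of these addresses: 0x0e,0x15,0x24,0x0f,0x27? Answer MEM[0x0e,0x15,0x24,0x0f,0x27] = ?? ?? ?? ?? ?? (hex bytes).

MEM[0x0e,0x15,0x24,0x0f,0x27] = 5f 55 0c 55 19

D0: mem[0x13..0x19] <- [91 0c eb b0 19 aa a4]
D1: mem[0x20..0x27] <- [37 15 1c 91 0c eb b0 19]
D2: mem[0x0e..0x15] <- [5f 55 37 15 1c 91 0c eb]
D3: mem[0x15..0x1c] <- [55 37 15 1c 91 0c eb b0]
D4: mem[0x19..0x1a] <- [1c 91]
query mem[0x0e]=0x5f, mem[0x15]=0x55, mem[0x24]=0x0c, mem[0x0f]=0x55, mem[0x27]=0x19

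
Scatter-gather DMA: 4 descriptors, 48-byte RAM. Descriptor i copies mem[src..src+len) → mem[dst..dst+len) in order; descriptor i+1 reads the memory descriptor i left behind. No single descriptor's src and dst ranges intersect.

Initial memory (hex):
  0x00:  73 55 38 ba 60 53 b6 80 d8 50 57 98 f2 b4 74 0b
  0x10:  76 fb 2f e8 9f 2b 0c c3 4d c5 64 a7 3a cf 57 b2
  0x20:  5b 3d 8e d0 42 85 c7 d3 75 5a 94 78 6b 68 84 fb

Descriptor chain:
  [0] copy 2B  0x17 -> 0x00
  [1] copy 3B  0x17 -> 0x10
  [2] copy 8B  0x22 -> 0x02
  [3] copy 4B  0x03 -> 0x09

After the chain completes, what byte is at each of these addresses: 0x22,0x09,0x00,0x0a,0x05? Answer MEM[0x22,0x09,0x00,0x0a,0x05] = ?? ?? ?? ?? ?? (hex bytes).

MEM[0x22,0x09,0x00,0x0a,0x05] = 8e d0 c3 42 85

D0: mem[0x00..0x01] <- [c3 4d]
D1: mem[0x10..0x12] <- [c3 4d c5]
D2: mem[0x02..0x09] <- [8e d0 42 85 c7 d3 75 5a]
D3: mem[0x09..0x0c] <- [d0 42 85 c7]
query mem[0x22]=0x8e, mem[0x09]=0xd0, mem[0x00]=0xc3, mem[0x0a]=0x42, mem[0x05]=0x85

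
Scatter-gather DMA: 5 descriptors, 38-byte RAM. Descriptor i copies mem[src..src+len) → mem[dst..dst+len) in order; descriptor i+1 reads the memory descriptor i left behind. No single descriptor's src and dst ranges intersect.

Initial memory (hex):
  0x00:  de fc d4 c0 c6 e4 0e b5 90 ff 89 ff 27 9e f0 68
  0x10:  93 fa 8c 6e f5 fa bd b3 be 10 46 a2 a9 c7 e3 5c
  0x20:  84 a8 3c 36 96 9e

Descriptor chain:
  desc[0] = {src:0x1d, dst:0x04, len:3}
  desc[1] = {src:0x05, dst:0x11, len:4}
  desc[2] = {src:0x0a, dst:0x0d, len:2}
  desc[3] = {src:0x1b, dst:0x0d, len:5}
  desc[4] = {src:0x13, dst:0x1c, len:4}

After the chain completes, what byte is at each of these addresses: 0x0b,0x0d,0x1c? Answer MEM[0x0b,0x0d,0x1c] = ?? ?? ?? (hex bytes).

MEM[0x0b,0x0d,0x1c] = ff a2 b5

#0 dst[0x04+3] := {0xc7,0xe3,0x5c}
#1 dst[0x11+4] := {0xe3,0x5c,0xb5,0x90}
#2 dst[0x0d+2] := {0x89,0xff}
#3 dst[0x0d+5] := {0xa2,0xa9,0xc7,0xe3,0x5c}
#4 dst[0x1c+4] := {0xb5,0x90,0xfa,0xbd}
query mem[0x0b]=0xff, mem[0x0d]=0xa2, mem[0x1c]=0xb5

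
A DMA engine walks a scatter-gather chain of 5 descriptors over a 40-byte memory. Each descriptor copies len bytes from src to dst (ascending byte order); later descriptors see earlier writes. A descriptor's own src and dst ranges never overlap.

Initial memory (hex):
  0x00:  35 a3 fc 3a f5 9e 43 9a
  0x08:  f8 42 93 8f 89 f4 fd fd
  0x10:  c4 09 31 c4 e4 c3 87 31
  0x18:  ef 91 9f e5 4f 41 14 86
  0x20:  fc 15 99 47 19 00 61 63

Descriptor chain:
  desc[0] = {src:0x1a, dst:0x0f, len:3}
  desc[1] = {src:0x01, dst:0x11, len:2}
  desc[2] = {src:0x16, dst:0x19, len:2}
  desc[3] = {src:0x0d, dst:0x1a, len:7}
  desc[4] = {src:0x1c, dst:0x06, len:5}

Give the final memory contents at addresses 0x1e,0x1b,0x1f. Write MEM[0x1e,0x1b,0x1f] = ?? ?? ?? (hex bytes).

  after D0: wrote 3B at 0x0f = 9fe54f
  after D1: wrote 2B at 0x11 = a3fc
  after D2: wrote 2B at 0x19 = 8731
  after D3: wrote 7B at 0x1a = f4fd9fe5a3fcc4
  after D4: wrote 5B at 0x06 = 9fe5a3fcc4
query mem[0x1e]=0xa3, mem[0x1b]=0xfd, mem[0x1f]=0xfc

MEM[0x1e,0x1b,0x1f] = a3 fd fc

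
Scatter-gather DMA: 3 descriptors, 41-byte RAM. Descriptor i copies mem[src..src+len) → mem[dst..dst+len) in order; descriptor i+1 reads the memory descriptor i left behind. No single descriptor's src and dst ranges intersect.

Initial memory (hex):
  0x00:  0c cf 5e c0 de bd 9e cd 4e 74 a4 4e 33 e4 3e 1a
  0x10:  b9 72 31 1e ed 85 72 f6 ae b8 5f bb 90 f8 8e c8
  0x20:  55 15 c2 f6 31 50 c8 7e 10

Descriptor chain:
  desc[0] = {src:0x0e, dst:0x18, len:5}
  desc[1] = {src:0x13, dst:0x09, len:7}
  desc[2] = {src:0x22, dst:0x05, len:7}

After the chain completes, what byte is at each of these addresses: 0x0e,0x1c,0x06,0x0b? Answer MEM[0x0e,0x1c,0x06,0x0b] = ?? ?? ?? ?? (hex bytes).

#0 dst[0x18+5] := {0x3e,0x1a,0xb9,0x72,0x31}
#1 dst[0x09+7] := {0x1e,0xed,0x85,0x72,0xf6,0x3e,0x1a}
#2 dst[0x05+7] := {0xc2,0xf6,0x31,0x50,0xc8,0x7e,0x10}
query mem[0x0e]=0x3e, mem[0x1c]=0x31, mem[0x06]=0xf6, mem[0x0b]=0x10

MEM[0x0e,0x1c,0x06,0x0b] = 3e 31 f6 10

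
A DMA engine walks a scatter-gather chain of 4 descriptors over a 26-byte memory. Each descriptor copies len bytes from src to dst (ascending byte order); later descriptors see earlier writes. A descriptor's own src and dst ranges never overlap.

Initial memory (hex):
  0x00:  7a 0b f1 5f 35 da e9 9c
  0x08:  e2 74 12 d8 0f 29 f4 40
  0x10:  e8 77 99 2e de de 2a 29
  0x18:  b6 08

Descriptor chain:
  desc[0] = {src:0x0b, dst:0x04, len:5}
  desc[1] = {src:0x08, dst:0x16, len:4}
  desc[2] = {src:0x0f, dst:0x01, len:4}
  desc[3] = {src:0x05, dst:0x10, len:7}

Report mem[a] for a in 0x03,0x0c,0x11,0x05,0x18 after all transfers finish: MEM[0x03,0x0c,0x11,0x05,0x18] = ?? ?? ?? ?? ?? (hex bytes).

  after D0: wrote 5B at 0x04 = d80f29f440
  after D1: wrote 4B at 0x16 = 407412d8
  after D2: wrote 4B at 0x01 = 40e87799
  after D3: wrote 7B at 0x10 = 0f29f4407412d8
query mem[0x03]=0x77, mem[0x0c]=0x0f, mem[0x11]=0x29, mem[0x05]=0x0f, mem[0x18]=0x12

MEM[0x03,0x0c,0x11,0x05,0x18] = 77 0f 29 0f 12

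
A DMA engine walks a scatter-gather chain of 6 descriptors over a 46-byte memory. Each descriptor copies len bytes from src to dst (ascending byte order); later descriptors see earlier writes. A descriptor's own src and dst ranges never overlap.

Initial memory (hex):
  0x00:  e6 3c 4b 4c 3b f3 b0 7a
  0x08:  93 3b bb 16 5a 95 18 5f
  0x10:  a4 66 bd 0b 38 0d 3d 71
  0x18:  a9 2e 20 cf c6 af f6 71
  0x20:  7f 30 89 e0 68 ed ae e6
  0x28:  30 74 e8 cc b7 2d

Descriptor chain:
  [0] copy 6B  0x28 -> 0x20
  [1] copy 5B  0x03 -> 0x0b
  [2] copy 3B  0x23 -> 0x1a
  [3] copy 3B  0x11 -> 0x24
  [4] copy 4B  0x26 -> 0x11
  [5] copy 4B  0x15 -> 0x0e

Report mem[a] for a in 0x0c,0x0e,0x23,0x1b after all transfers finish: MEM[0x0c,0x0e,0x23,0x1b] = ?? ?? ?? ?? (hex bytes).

MEM[0x0c,0x0e,0x23,0x1b] = 3b 0d cc b7

#0 dst[0x20+6] := {0x30,0x74,0xe8,0xcc,0xb7,0x2d}
#1 dst[0x0b+5] := {0x4c,0x3b,0xf3,0xb0,0x7a}
#2 dst[0x1a+3] := {0xcc,0xb7,0x2d}
#3 dst[0x24+3] := {0x66,0xbd,0x0b}
#4 dst[0x11+4] := {0x0b,0xe6,0x30,0x74}
#5 dst[0x0e+4] := {0x0d,0x3d,0x71,0xa9}
query mem[0x0c]=0x3b, mem[0x0e]=0x0d, mem[0x23]=0xcc, mem[0x1b]=0xb7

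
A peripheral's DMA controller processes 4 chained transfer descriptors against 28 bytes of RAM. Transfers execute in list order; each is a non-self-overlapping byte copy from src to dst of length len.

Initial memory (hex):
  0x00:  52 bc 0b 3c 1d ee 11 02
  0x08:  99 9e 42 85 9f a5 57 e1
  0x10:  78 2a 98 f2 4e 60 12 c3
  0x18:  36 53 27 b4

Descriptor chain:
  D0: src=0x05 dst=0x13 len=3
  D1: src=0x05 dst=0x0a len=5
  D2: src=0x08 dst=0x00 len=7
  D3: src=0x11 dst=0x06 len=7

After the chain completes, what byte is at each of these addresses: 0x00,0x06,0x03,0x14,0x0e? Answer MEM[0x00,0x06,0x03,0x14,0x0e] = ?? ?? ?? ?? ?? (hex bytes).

#0 dst[0x13+3] := {0xee,0x11,0x02}
#1 dst[0x0a+5] := {0xee,0x11,0x02,0x99,0x9e}
#2 dst[0x00+7] := {0x99,0x9e,0xee,0x11,0x02,0x99,0x9e}
#3 dst[0x06+7] := {0x2a,0x98,0xee,0x11,0x02,0x12,0xc3}
query mem[0x00]=0x99, mem[0x06]=0x2a, mem[0x03]=0x11, mem[0x14]=0x11, mem[0x0e]=0x9e

MEM[0x00,0x06,0x03,0x14,0x0e] = 99 2a 11 11 9e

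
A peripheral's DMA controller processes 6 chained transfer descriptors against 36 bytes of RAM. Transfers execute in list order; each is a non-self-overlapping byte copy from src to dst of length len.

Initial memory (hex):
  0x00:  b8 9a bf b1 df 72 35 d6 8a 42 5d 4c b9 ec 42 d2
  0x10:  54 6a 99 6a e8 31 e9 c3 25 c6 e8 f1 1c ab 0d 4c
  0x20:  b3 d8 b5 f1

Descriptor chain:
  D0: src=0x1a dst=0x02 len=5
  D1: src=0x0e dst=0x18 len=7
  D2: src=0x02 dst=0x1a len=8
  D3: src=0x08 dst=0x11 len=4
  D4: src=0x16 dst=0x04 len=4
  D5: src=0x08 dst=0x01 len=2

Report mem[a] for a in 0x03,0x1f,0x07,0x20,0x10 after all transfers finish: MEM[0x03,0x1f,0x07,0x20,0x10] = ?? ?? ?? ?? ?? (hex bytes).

MEM[0x03,0x1f,0x07,0x20,0x10] = f1 d6 d2 8a 54

#0 dst[0x02+5] := {0xe8,0xf1,0x1c,0xab,0x0d}
#1 dst[0x18+7] := {0x42,0xd2,0x54,0x6a,0x99,0x6a,0xe8}
#2 dst[0x1a+8] := {0xe8,0xf1,0x1c,0xab,0x0d,0xd6,0x8a,0x42}
#3 dst[0x11+4] := {0x8a,0x42,0x5d,0x4c}
#4 dst[0x04+4] := {0xe9,0xc3,0x42,0xd2}
#5 dst[0x01+2] := {0x8a,0x42}
query mem[0x03]=0xf1, mem[0x1f]=0xd6, mem[0x07]=0xd2, mem[0x20]=0x8a, mem[0x10]=0x54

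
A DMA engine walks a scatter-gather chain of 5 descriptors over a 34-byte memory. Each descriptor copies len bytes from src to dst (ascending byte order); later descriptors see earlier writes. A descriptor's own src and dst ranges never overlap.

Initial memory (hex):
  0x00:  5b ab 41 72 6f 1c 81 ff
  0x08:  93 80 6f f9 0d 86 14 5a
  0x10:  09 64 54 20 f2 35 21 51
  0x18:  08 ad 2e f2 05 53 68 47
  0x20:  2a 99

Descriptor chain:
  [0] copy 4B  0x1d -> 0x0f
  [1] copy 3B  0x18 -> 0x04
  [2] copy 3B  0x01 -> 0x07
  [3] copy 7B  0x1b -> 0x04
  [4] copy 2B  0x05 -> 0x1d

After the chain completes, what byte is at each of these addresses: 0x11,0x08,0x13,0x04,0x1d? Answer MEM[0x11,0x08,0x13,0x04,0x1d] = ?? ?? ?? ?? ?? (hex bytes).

MEM[0x11,0x08,0x13,0x04,0x1d] = 47 47 20 f2 05

[0] 0x1d->0x0f len=4 : 53 68 47 2a
[1] 0x18->0x04 len=3 : 08 ad 2e
[2] 0x01->0x07 len=3 : ab 41 72
[3] 0x1b->0x04 len=7 : f2 05 53 68 47 2a 99
[4] 0x05->0x1d len=2 : 05 53
query mem[0x11]=0x47, mem[0x08]=0x47, mem[0x13]=0x20, mem[0x04]=0xf2, mem[0x1d]=0x05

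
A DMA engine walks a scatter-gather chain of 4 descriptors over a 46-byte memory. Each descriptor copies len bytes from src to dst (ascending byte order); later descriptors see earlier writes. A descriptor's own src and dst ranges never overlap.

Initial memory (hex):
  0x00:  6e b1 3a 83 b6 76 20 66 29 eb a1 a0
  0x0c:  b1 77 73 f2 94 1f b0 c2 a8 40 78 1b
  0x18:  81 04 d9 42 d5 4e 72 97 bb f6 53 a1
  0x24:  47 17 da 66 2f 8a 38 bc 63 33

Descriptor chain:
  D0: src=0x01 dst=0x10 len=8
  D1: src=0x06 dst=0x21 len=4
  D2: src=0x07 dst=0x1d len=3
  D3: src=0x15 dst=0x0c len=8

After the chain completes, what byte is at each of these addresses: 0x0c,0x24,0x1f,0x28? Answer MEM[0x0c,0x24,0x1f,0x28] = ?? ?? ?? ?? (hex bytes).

D0: mem[0x10..0x17] <- [b1 3a 83 b6 76 20 66 29]
D1: mem[0x21..0x24] <- [20 66 29 eb]
D2: mem[0x1d..0x1f] <- [66 29 eb]
D3: mem[0x0c..0x13] <- [20 66 29 81 04 d9 42 d5]
query mem[0x0c]=0x20, mem[0x24]=0xeb, mem[0x1f]=0xeb, mem[0x28]=0x2f

MEM[0x0c,0x24,0x1f,0x28] = 20 eb eb 2f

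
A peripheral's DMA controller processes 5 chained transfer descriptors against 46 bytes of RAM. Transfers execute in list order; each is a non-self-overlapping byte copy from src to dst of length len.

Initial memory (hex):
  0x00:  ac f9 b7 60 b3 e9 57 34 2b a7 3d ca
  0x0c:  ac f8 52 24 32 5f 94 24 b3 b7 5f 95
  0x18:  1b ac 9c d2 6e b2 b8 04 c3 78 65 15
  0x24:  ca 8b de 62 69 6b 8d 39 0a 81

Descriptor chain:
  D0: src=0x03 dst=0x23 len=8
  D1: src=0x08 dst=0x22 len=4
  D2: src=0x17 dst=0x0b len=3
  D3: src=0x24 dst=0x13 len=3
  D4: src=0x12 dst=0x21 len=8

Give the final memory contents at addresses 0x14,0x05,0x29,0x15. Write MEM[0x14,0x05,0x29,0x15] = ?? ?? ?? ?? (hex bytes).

MEM[0x14,0x05,0x29,0x15] = ca e9 a7 57

  after D0: wrote 8B at 0x23 = 60b3e957342ba73d
  after D1: wrote 4B at 0x22 = 2ba73dca
  after D2: wrote 3B at 0x0b = 951bac
  after D3: wrote 3B at 0x13 = 3dca57
  after D4: wrote 8B at 0x21 = 943dca575f951bac
query mem[0x14]=0xca, mem[0x05]=0xe9, mem[0x29]=0xa7, mem[0x15]=0x57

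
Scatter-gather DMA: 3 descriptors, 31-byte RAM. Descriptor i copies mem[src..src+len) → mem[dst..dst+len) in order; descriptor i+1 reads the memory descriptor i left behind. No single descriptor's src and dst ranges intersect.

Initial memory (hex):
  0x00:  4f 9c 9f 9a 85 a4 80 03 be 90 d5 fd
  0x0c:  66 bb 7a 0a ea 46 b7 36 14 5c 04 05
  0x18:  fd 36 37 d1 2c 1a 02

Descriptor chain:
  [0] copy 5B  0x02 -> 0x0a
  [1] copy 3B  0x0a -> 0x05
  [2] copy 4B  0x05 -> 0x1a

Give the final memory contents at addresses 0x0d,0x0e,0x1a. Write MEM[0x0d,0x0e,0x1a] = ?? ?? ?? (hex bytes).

D0: mem[0x0a..0x0e] <- [9f 9a 85 a4 80]
D1: mem[0x05..0x07] <- [9f 9a 85]
D2: mem[0x1a..0x1d] <- [9f 9a 85 be]
query mem[0x0d]=0xa4, mem[0x0e]=0x80, mem[0x1a]=0x9f

MEM[0x0d,0x0e,0x1a] = a4 80 9f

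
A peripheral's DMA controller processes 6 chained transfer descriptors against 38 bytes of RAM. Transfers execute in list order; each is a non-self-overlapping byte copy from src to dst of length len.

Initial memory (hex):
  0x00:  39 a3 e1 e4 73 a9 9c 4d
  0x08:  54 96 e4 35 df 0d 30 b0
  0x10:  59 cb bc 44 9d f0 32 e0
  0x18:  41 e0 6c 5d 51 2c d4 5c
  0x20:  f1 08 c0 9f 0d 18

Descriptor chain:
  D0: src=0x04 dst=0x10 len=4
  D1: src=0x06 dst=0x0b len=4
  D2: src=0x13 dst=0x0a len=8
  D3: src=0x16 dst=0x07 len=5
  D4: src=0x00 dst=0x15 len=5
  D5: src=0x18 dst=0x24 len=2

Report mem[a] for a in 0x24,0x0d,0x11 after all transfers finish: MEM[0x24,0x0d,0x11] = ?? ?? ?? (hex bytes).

MEM[0x24,0x0d,0x11] = e4 32 6c

D0: mem[0x10..0x13] <- [73 a9 9c 4d]
D1: mem[0x0b..0x0e] <- [9c 4d 54 96]
D2: mem[0x0a..0x11] <- [4d 9d f0 32 e0 41 e0 6c]
D3: mem[0x07..0x0b] <- [32 e0 41 e0 6c]
D4: mem[0x15..0x19] <- [39 a3 e1 e4 73]
D5: mem[0x24..0x25] <- [e4 73]
query mem[0x24]=0xe4, mem[0x0d]=0x32, mem[0x11]=0x6c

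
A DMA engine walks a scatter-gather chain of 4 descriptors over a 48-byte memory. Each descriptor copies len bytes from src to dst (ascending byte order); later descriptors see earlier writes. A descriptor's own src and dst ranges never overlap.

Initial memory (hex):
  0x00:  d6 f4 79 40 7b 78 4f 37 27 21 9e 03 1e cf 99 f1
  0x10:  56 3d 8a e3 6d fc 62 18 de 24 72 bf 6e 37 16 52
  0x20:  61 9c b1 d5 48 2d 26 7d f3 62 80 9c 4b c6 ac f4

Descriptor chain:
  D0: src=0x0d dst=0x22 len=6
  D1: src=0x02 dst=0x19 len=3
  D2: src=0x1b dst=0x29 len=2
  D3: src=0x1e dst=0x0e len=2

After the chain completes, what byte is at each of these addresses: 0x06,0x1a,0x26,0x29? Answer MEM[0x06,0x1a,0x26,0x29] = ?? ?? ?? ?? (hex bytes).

[0] 0x0d->0x22 len=6 : cf 99 f1 56 3d 8a
[1] 0x02->0x19 len=3 : 79 40 7b
[2] 0x1b->0x29 len=2 : 7b 6e
[3] 0x1e->0x0e len=2 : 16 52
query mem[0x06]=0x4f, mem[0x1a]=0x40, mem[0x26]=0x3d, mem[0x29]=0x7b

MEM[0x06,0x1a,0x26,0x29] = 4f 40 3d 7b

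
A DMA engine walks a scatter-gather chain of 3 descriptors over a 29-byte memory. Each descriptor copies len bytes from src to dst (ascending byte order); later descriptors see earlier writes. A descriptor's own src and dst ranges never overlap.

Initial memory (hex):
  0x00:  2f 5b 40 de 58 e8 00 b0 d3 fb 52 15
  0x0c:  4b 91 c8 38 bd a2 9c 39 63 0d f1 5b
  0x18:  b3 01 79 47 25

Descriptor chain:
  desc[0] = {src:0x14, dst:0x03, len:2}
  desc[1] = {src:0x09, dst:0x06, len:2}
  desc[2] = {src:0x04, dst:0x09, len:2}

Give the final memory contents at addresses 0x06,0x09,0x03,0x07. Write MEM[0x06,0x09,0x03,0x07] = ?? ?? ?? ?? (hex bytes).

[0] 0x14->0x03 len=2 : 63 0d
[1] 0x09->0x06 len=2 : fb 52
[2] 0x04->0x09 len=2 : 0d e8
query mem[0x06]=0xfb, mem[0x09]=0x0d, mem[0x03]=0x63, mem[0x07]=0x52

MEM[0x06,0x09,0x03,0x07] = fb 0d 63 52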